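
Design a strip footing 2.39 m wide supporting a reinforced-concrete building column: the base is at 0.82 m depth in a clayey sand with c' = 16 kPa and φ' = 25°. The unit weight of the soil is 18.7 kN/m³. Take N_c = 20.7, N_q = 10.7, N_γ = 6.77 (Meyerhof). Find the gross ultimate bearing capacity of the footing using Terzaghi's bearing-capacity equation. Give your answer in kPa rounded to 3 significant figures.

q = γ·D_f = 18.7 × 0.82 = 15.334 kPa.
c·N_c = 16 × 20.7 = 331.2 kPa
q·N_q = 15.334 × 10.7 = 164.07 kPa
0.5·γ·B·N_γ = 0.5 × 18.7 × 2.39 × 6.77 = 151.29 kPa
q_ult = 331.2 + 164.07 + 151.29 = 646.56 kPa.

q_ult ≈ 647 kPa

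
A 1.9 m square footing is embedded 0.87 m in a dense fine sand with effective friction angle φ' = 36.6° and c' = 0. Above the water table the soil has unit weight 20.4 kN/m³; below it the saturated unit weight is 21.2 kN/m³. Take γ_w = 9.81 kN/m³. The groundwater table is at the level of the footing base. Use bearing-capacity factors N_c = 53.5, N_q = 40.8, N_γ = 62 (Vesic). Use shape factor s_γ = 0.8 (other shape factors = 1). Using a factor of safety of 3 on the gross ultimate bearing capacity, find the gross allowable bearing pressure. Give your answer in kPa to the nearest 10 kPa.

Overburden at base level: q = 20.4 × 0.87 = 17.748 kPa.
Below the base the soil is submerged, so the ½γBN_γ term uses γ' = 21.2 − 9.81 = 11.39 kN/m³.
Surcharge term q·N_q = 17.748 × 40.8 = 724.12 kPa; self-weight term 0.5·γ·B·N_γ·s_γ = 0.5 × 11.39 × 1.9 × 62 × 0.8 = 536.7 kPa.
q_ult = 724.12 + 536.7 = 1260.8 kPa.
q_all = 1260.8 / 3 = 420.27 kPa.

q_all ≈ 420 kPa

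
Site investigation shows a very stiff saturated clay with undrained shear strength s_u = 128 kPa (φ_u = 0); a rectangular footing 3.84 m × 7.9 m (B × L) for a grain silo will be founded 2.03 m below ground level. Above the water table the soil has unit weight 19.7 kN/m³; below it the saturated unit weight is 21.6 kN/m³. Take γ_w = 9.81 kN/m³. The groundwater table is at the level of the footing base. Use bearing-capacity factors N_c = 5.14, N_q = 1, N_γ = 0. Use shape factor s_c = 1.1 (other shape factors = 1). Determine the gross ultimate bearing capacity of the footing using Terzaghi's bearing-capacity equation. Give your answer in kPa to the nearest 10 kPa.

q_ult ≈ 760 kPa

q = γ·D_f = 19.7 × 2.03 = 39.991 kPa.
c·N_c·s_c = 128 × 5.14 × 1.1 = 723.71 kPa
q·N_q = 39.991 × 1 = 39.991 kPa
q_ult = 723.71 + 39.991 = 763.7 kPa.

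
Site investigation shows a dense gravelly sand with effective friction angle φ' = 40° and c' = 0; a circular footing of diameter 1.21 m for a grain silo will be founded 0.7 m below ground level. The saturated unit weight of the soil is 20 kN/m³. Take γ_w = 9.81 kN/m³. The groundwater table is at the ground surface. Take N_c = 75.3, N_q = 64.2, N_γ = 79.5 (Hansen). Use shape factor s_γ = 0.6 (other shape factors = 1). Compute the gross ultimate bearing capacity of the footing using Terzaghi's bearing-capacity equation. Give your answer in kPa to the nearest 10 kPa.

q_ult ≈ 750 kPa

Water table at ground surface, so effective unit weight γ' = 20 − 9.81 = 10.19 kN/m³ is used throughout; overburden q = 10.19 × 0.7 = 7.133 kPa; the same γ' applies in the ½γBN_γ term.
Surcharge term q·N_q = 7.133 × 64.2 = 457.94 kPa; self-weight term 0.5·γ·B·N_γ·s_γ = 0.5 × 10.19 × 1.21 × 79.5 × 0.6 = 294.07 kPa.
q_ult = 457.94 + 294.07 = 752.01 kPa.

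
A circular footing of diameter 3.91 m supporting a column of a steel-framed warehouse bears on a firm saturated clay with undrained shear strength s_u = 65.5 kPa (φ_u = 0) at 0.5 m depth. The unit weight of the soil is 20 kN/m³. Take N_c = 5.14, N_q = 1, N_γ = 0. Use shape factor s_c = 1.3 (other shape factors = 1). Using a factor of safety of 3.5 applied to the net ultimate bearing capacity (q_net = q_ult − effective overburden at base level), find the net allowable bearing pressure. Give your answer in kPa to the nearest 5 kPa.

q_all(net) ≈ 125 kPa

Effective surcharge at the founding depth q = γ·D_f = 20 × 0.5 = 10 kPa.
q_ult = c·N_c·s_c + q·N_q
     = 65.5 × 5.14 × 1.3 + 10 × 1
     = 437.67 + 10 = 447.67 kPa.
Net ultimate: q_net = 447.67 − 10 = 437.67 kPa.
q_all(net) = 437.67 / 3.5 = 125.05 kPa.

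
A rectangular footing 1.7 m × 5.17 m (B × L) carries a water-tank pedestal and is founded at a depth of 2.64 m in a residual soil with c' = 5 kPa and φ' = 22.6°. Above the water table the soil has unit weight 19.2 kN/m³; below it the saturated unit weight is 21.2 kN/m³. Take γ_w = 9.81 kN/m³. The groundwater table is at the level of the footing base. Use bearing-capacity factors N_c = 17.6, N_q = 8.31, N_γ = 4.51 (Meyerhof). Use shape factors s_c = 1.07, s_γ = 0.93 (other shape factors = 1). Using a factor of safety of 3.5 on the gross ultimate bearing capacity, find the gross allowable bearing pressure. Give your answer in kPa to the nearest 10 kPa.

q_all ≈ 160 kPa

Overburden at base level: q = 19.2 × 2.64 = 50.688 kPa.
Below the base the soil is submerged, so the ½γBN_γ term uses γ' = 21.2 − 9.81 = 11.39 kN/m³.
Cohesion term c·N_c·s_c = 5 × 17.6 × 1.07 = 94.16 kPa; surcharge term q·N_q = 50.688 × 8.31 = 421.22 kPa; self-weight term 0.5·γ·B·N_γ·s_γ = 0.5 × 11.39 × 1.7 × 4.51 × 0.93 = 40.607 kPa.
q_ult = 94.16 + 421.22 + 40.607 = 555.98 kPa.
q_all = 555.98 / 3.5 = 158.85 kPa.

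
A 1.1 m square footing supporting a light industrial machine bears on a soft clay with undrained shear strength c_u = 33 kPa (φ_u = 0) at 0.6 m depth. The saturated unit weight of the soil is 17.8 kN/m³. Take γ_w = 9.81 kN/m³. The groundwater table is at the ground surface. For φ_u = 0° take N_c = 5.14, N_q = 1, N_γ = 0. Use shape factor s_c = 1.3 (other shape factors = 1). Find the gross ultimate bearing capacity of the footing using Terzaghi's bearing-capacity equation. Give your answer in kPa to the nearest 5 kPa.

γ' = 17.8 − 9.81 = 7.99 kN/m³ (submerged throughout). q = 7.99 × 0.6 = 4.794 kPa.
c·N_c·s_c = 33 × 5.14 × 1.3 = 220.51 kPa
q·N_q = 4.794 × 1 = 4.794 kPa
q_ult = 220.51 + 4.794 = 225.3 kPa.

q_ult ≈ 225 kPa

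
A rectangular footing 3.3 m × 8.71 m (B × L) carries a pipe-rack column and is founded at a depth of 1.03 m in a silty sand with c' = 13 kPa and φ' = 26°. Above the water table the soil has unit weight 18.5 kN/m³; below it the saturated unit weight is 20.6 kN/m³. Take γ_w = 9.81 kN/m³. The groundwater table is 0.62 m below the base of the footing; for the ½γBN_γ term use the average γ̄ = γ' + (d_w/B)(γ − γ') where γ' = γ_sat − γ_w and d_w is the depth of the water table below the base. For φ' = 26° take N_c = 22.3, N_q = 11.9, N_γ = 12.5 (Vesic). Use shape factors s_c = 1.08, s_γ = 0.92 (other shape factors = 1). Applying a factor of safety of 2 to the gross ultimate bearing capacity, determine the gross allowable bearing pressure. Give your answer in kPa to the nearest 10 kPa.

Overburden at base level: q = 18.5 × 1.03 = 19.055 kPa.
The water table is 0.62 m below the base (< B = 3.3 m), so the ½γBN_γ term uses γ̄ = γ' + (d_w/B)(γ − γ') = 10.79 + (0.62/3.3)(18.5 − 10.79) = 12.239 kN/m³.
Cohesion term c·N_c·s_c = 13 × 22.3 × 1.08 = 313.09 kPa; surcharge term q·N_q = 19.055 × 11.9 = 226.75 kPa; self-weight term 0.5·γ·B·N_γ·s_γ = 0.5 × 12.239 × 3.3 × 12.5 × 0.92 = 232.23 kPa.
q_ult = 313.09 + 226.75 + 232.23 = 772.07 kPa.
q_all = q_ult / FS = 772.07 / 2 = 386.04 kPa.

q_all ≈ 390 kPa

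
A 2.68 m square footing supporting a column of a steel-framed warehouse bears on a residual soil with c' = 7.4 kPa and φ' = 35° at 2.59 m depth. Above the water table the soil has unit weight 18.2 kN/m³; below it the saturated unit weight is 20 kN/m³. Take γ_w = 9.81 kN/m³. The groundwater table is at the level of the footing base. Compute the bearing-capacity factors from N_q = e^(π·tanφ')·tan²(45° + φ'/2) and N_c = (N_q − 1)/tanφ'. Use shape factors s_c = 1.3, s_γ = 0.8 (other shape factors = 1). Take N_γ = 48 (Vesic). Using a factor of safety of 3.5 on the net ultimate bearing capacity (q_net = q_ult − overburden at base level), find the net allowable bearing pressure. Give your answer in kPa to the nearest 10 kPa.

N_q = e^(π·tan35°)·tan²(62.5°) = 33.3; N_c = (N_q − 1)/tanφ' = 46.12.
Effective surcharge at the founding depth q = γ·D_f = 18.2 × 2.59 = 47.138 kPa.
The water table coincides with the base, so in the self-weight term γ → γ' = 10.19 kN/m³.
q_ult = c·N_c·s_c + q·N_q + 0.5·γ·B·N_γ·s_γ
     = 7.4 × 46.124 × 1.3 + 47.138 × 33.296 + 0.5 × 10.19 × 2.68 × 48 × 0.8
     = 443.71 + 1569.5 + 524.34 = 2537.6 kPa.
q_net = 2537.6 − 47.138 = 2490.4 kPa.
q_all(net) = 2490.4 / 3.5 = 711.55 kPa.

q_all(net) ≈ 710 kPa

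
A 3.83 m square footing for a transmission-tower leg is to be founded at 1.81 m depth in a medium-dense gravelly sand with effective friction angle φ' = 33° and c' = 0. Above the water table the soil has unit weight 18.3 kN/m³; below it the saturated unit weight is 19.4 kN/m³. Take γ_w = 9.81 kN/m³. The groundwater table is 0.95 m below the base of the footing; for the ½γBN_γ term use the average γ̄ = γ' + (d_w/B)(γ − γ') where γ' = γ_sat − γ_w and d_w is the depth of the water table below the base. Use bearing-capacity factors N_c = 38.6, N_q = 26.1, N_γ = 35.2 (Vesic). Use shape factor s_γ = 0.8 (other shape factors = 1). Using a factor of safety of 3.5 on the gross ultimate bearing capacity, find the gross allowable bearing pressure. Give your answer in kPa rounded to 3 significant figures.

q_all ≈ 428 kPa

q = γ·D_f = 18.3 × 1.81 = 33.123 kPa.
γ' = 9.59 kN/m³; averaging over the depth B below the base, γ̄ = γ' + (d_w/B)(γ − γ') = 11.75 kN/m³.
q·N_q = 33.123 × 26.1 = 864.51 kPa
0.5·γ·B·N_γ·s_γ = 0.5 × 11.75 × 3.83 × 35.2 × 0.8 = 633.66 kPa
q_ult = 864.51 + 633.66 = 1498.2 kPa.
q_all = 1498.2 / 3.5 = 428.05 kPa.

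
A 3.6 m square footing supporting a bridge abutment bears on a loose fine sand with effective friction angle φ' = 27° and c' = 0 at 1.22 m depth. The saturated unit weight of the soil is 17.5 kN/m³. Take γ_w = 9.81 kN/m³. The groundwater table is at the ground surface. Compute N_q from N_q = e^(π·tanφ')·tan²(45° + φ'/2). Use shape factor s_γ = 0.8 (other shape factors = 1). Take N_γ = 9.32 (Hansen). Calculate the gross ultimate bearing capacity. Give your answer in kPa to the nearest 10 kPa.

q_ult ≈ 230 kPa

tan27° = 0.5095, so N_q = e^(π×0.5095)·tan²(58.5°) = 4.957 × 2.663 = 13.2.
Water table at ground surface, so effective unit weight γ' = 17.5 − 9.81 = 7.69 kN/m³ is used throughout; overburden q = 7.69 × 1.22 = 9.3818 kPa; the same γ' applies in the ½γBN_γ term.
Surcharge term q·N_q = 9.3818 × 13.199 = 123.83 kPa; self-weight term 0.5·γ·B·N_γ·s_γ = 0.5 × 7.69 × 3.6 × 9.32 × 0.8 = 103.21 kPa.
q_ult = 123.83 + 103.21 = 227.04 kPa.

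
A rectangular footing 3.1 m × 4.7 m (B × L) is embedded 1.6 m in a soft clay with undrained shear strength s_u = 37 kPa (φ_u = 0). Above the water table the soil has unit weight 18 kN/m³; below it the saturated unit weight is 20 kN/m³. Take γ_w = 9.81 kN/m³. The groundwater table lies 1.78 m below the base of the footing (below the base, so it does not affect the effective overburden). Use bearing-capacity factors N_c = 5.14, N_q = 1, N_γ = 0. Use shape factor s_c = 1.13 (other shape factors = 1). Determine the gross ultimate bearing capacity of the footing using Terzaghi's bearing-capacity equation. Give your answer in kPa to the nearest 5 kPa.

Overburden at base level: q = 18 × 1.6 = 28.8 kPa.
Cohesion term c·N_c·s_c = 37 × 5.14 × 1.13 = 214.9 kPa; surcharge term q·N_q = 28.8 × 1 = 28.8 kPa.
q_ult = 214.9 + 28.8 = 243.7 kPa.

q_ult ≈ 245 kPa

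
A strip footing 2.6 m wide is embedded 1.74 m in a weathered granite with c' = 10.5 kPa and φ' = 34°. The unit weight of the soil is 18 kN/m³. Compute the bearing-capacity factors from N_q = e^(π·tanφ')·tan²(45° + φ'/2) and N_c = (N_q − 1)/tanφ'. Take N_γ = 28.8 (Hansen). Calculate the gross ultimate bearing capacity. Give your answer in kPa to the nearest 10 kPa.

tan34° = 0.6745, so N_q = e^(π×0.6745)·tan²(62°) = 8.323 × 3.537 = 29.44.
N_c = (29.44 − 1)/tan34° = 42.16.
Effective surcharge at the founding depth q = γ·D_f = 18 × 1.74 = 31.32 kPa.
q_ult = c·N_c + q·N_q + 0.5·γ·B·N_γ
     = 10.5 × 42.164 + 31.32 × 29.44 + 0.5 × 18 × 2.6 × 28.8
     = 442.72 + 922.05 + 673.92 = 2038.7 kPa.

q_ult ≈ 2040 kPa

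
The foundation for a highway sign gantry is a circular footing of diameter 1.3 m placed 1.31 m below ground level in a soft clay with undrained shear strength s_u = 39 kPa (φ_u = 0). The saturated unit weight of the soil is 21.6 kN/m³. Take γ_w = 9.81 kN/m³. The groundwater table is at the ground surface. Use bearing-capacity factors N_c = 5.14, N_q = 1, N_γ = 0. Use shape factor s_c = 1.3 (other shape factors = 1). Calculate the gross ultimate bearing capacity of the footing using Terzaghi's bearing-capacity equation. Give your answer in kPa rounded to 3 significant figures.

q_ult ≈ 276 kPa

With the water table at the surface the whole profile is submerged: γ' = 21.6 − 9.81 = 11.79 kN/m³, so q = γ'·D_f = 15.445 kPa.
q_ult = c·N_c·s_c + q·N_q
     = 39 × 5.14 × 1.3 + 15.445 × 1
     = 260.6 + 15.445 = 276.04 kPa.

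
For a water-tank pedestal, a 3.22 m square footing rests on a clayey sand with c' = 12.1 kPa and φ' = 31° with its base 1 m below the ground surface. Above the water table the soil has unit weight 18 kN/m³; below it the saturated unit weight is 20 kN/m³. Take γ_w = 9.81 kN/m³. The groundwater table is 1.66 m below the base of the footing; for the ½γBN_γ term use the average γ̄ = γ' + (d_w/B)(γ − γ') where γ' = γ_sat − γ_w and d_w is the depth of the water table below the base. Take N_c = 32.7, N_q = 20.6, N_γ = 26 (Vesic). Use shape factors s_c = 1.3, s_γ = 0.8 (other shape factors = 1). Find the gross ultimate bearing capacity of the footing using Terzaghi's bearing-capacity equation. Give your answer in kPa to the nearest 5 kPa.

q_ult ≈ 1360 kPa

Effective surcharge at the founding depth q = γ·D_f = 18 × 1 = 18 kPa.
With d_w = 1.66 m < B, γ̄ = 10.19 + (1.66/3.22) × (18 − 10.19) = 14.216 kN/m³.
q_ult = c·N_c·s_c + q·N_q + 0.5·γ·B·N_γ·s_γ
     = 12.1 × 32.7 × 1.3 + 18 × 20.6 + 0.5 × 14.216 × 3.22 × 26 × 0.8
     = 514.37 + 370.8 + 476.07 = 1361.2 kPa.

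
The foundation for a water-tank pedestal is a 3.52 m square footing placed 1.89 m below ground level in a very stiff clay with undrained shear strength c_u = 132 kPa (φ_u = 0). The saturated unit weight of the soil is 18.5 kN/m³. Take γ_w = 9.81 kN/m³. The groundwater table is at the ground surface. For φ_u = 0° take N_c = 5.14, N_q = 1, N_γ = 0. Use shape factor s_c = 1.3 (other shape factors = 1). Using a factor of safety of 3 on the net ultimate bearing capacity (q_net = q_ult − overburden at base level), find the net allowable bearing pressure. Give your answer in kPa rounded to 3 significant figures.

q_all(net) ≈ 294 kPa

Water table at ground surface, so effective unit weight γ' = 18.5 − 9.81 = 8.69 kN/m³ is used throughout; overburden q = 8.69 × 1.89 = 16.424 kPa.
Cohesion term c·N_c·s_c = 132 × 5.14 × 1.3 = 882.02 kPa; surcharge term q·N_q = 16.424 × 1 = 16.424 kPa.
q_ult = 882.02 + 16.424 = 898.45 kPa.
q_net = 898.45 − 16.424 = 882.02 kPa.
q_all(net) = 882.02 / 3 = 294.01 kPa.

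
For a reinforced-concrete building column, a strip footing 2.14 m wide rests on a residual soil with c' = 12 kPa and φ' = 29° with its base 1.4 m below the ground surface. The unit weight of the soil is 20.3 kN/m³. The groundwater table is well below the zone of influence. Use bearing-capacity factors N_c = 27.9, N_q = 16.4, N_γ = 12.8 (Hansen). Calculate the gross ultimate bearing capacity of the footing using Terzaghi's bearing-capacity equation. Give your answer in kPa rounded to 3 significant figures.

Overburden at base level: q = 20.3 × 1.4 = 28.42 kPa.
Cohesion term c·N_c = 12 × 27.9 = 334.8 kPa; surcharge term q·N_q = 28.42 × 16.4 = 466.09 kPa; self-weight term 0.5·γ·B·N_γ = 0.5 × 20.3 × 2.14 × 12.8 = 278.03 kPa.
q_ult = 334.8 + 466.09 + 278.03 = 1078.9 kPa.

q_ult ≈ 1080 kPa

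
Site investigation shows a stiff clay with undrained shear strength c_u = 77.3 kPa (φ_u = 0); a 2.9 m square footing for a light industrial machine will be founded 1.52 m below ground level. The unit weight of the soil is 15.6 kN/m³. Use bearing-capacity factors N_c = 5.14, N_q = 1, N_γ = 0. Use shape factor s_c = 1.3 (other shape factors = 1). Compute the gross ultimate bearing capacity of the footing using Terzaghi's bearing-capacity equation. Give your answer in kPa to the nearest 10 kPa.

Effective surcharge at the founding depth q = γ·D_f = 15.6 × 1.52 = 23.712 kPa.
q_ult = c·N_c·s_c + q·N_q
     = 77.3 × 5.14 × 1.3 + 23.712 × 1
     = 516.52 + 23.712 = 540.23 kPa.

q_ult ≈ 540 kPa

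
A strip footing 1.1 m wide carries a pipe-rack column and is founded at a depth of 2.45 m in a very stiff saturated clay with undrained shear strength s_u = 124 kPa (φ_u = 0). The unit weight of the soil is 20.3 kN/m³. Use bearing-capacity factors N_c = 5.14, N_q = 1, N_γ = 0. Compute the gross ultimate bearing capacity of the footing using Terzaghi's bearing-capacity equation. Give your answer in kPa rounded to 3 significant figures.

Overburden at base level: q = 20.3 × 2.45 = 49.735 kPa.
Cohesion term c·N_c = 124 × 5.14 = 637.36 kPa; surcharge term q·N_q = 49.735 × 1 = 49.735 kPa.
q_ult = 637.36 + 49.735 = 687.1 kPa.

q_ult ≈ 687 kPa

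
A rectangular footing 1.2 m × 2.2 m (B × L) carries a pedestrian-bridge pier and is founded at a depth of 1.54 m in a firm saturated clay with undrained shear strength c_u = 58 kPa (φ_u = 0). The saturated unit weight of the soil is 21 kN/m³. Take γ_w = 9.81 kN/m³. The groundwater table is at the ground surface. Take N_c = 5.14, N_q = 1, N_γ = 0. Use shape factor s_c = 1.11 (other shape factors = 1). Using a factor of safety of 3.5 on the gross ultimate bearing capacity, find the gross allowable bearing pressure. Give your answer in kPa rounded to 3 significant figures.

Water table at ground surface, so effective unit weight γ' = 21 − 9.81 = 11.19 kN/m³ is used throughout; overburden q = 11.19 × 1.54 = 17.233 kPa.
Cohesion term c·N_c·s_c = 58 × 5.14 × 1.11 = 330.91 kPa; surcharge term q·N_q = 17.233 × 1 = 17.233 kPa.
q_ult = 330.91 + 17.233 = 348.15 kPa.
q_all = 348.15 / 3.5 = 99.47 kPa.

q_all ≈ 99.5 kPa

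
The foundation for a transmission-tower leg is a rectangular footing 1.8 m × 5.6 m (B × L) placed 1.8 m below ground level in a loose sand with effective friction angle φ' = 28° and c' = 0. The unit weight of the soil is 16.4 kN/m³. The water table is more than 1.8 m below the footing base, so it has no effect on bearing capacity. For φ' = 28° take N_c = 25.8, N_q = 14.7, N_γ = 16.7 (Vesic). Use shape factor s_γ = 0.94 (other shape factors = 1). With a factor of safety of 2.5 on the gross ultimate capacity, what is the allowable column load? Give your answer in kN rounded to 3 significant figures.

P_all ≈ 2680 kN

Overburden at base level: q = 16.4 × 1.8 = 29.52 kPa.
Surcharge term q·N_q = 29.52 × 14.7 = 433.94 kPa; self-weight term 0.5·γ·B·N_γ·s_γ = 0.5 × 16.4 × 1.8 × 16.7 × 0.94 = 231.7 kPa.
q_ult = 433.94 + 231.7 = 665.65 kPa.
Gross allowable pressure q_all = 665.65 / 2.5 = 266.26 kPa.
Footing area = 10.08 m², so allowable column load = 266.26 × 10.08 = 2683.9 kN.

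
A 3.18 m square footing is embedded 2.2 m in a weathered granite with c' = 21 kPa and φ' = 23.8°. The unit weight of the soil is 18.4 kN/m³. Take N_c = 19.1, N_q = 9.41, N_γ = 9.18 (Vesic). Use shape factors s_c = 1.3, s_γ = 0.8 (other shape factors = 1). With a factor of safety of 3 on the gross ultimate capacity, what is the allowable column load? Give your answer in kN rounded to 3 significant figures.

Overburden at base level: q = 18.4 × 2.2 = 40.48 kPa.
Cohesion term c·N_c·s_c = 21 × 19.1 × 1.3 = 521.43 kPa; surcharge term q·N_q = 40.48 × 9.41 = 380.92 kPa; self-weight term 0.5·γ·B·N_γ·s_γ = 0.5 × 18.4 × 3.18 × 9.18 × 0.8 = 214.86 kPa.
q_ult = 521.43 + 380.92 + 214.86 = 1117.2 kPa.
Gross allowable pressure q_all = 1117.2 / 3 = 372.4 kPa.
Footing area = 10.1124 m², so allowable column load = 372.4 × 10.1124 = 3765.9 kN.

P_all ≈ 3770 kN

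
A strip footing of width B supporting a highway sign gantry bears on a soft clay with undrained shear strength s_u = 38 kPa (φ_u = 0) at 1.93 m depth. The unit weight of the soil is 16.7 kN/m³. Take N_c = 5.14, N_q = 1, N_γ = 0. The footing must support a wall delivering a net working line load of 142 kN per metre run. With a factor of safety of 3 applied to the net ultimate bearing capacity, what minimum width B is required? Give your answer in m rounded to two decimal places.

Effective surcharge at the founding depth q = γ·D_f = 16.7 × 1.93 = 32.231 kPa.
q_ult = c·N_c + q·N_q
     = 38 × 5.14 + 32.231 × 1
     = 195.32 + 32.231 = 227.55 kPa.
For φ = 0 the ½γBN_γ term vanishes, so q_ult is independent of B. q_net = 227.55 − 32.231 = 195.32 kPa; q_all(net) = 195.32/3 = 65.107 kPa.
Required width B = w / q_all(net) = 142 / 65.107 = 2.181 m.

B = 2.18 m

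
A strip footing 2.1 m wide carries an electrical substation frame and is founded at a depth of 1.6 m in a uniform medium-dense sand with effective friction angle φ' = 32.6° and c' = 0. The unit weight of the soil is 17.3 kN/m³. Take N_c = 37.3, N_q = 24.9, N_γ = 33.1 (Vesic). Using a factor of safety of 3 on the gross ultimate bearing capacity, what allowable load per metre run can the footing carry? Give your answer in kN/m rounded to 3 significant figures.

≈ 903 kN/m

Overburden at base level: q = 17.3 × 1.6 = 27.68 kPa.
Surcharge term q·N_q = 27.68 × 24.9 = 689.23 kPa; self-weight term 0.5·γ·B·N_γ = 0.5 × 17.3 × 2.1 × 33.1 = 601.26 kPa.
q_ult = 689.23 + 601.26 = 1290.5 kPa.
Gross allowable pressure q_all = 1290.5 / 3 = 430.16 kPa.
Allowable wall load = q_all × B = 430.16 × 2.1 = 903.35 kN per metre run.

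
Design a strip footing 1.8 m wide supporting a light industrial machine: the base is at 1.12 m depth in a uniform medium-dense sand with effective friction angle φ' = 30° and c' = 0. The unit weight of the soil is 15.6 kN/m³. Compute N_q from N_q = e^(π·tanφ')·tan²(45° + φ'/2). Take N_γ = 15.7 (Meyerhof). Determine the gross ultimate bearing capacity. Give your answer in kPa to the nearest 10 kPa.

tan30° = 0.5774, so N_q = e^(π×0.5774)·tan²(60°) = 6.134 × 3.0 = 18.4.
q = γ·D_f = 15.6 × 1.12 = 17.472 kPa.
q·N_q = 17.472 × 18.401 = 321.5 kPa
0.5·γ·B·N_γ = 0.5 × 15.6 × 1.8 × 15.7 = 220.43 kPa
q_ult = 321.5 + 220.43 = 541.93 kPa.

q_ult ≈ 540 kPa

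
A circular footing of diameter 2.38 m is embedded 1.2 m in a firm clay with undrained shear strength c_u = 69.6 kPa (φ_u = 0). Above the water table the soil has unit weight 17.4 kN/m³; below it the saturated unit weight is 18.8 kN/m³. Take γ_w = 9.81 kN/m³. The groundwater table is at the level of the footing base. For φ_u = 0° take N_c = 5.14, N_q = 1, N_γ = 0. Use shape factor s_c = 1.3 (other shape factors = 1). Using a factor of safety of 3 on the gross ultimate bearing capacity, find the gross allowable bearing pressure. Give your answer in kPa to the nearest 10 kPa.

q_all ≈ 160 kPa

Overburden at base level: q = 17.4 × 1.2 = 20.88 kPa.
Cohesion term c·N_c·s_c = 69.6 × 5.14 × 1.3 = 465.07 kPa; surcharge term q·N_q = 20.88 × 1 = 20.88 kPa.
q_ult = 465.07 + 20.88 = 485.95 kPa.
q_all = 485.95 / 3 = 161.98 kPa.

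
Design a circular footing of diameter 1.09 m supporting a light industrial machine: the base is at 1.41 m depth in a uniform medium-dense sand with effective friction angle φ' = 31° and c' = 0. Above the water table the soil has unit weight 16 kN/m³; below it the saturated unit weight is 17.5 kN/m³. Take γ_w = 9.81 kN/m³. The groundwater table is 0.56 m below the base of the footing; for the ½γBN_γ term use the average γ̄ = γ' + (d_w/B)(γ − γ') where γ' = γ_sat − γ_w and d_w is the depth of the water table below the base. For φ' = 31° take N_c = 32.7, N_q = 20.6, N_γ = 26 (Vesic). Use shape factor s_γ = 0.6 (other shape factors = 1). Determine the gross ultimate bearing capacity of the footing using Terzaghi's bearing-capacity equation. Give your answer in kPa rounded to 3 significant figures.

Overburden at base level: q = 16 × 1.41 = 22.56 kPa.
The water table is 0.56 m below the base (< B = 1.09 m), so the ½γBN_γ term uses γ̄ = γ' + (d_w/B)(γ − γ') = 7.69 + (0.56/1.09)(16 − 7.69) = 11.959 kN/m³.
Surcharge term q·N_q = 22.56 × 20.6 = 464.74 kPa; self-weight term 0.5·γ·B·N_γ·s_γ = 0.5 × 11.959 × 1.09 × 26 × 0.6 = 101.68 kPa.
q_ult = 464.74 + 101.68 = 566.41 kPa.

q_ult ≈ 566 kPa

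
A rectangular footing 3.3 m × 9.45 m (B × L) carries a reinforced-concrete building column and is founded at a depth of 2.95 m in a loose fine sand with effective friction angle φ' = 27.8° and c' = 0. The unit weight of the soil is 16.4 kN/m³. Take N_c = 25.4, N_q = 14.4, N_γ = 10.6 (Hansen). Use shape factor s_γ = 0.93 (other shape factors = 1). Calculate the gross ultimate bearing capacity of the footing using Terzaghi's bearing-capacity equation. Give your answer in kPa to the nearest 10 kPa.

q_ult ≈ 960 kPa

Overburden at base level: q = 16.4 × 2.95 = 48.38 kPa.
Surcharge term q·N_q = 48.38 × 14.4 = 696.67 kPa; self-weight term 0.5·γ·B·N_γ·s_γ = 0.5 × 16.4 × 3.3 × 10.6 × 0.93 = 266.76 kPa.
q_ult = 696.67 + 266.76 = 963.43 kPa.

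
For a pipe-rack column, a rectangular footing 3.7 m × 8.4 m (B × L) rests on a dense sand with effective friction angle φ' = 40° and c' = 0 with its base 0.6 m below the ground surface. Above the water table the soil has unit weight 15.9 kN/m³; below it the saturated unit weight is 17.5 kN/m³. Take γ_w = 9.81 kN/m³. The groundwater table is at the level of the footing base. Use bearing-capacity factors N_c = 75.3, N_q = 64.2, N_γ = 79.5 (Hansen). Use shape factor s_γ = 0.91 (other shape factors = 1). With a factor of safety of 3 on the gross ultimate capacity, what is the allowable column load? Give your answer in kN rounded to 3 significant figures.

Overburden at base level: q = 15.9 × 0.6 = 9.54 kPa.
Below the base the soil is submerged, so the ½γBN_γ term uses γ' = 17.5 − 9.81 = 7.69 kN/m³.
Surcharge term q·N_q = 9.54 × 64.2 = 612.47 kPa; self-weight term 0.5·γ·B·N_γ·s_γ = 0.5 × 7.69 × 3.7 × 79.5 × 0.91 = 1029.2 kPa.
q_ult = 612.47 + 1029.2 = 1641.7 kPa.
Gross allowable pressure q_all = 1641.7 / 3 = 547.23 kPa.
Footing area = 31.08 m², so allowable column load = 547.23 × 31.08 = 17008 kN.

P_all ≈ 17000 kN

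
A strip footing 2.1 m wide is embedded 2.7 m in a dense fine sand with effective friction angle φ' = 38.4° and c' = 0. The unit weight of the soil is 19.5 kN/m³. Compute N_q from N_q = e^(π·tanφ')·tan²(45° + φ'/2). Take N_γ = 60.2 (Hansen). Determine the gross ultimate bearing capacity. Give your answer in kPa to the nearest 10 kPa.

q_ult ≈ 3950 kPa

tan38.4° = 0.7926, so N_q = e^(π×0.7926)·tan²(64.2°) = 12.061 × 4.279 = 51.61.
Effective surcharge at the founding depth q = γ·D_f = 19.5 × 2.7 = 52.65 kPa.
q_ult = q·N_q + 0.5·γ·B·N_γ
     = 52.65 × 51.611 + 0.5 × 19.5 × 2.1 × 60.2
     = 2717.3 + 1232.6 = 3949.9 kPa.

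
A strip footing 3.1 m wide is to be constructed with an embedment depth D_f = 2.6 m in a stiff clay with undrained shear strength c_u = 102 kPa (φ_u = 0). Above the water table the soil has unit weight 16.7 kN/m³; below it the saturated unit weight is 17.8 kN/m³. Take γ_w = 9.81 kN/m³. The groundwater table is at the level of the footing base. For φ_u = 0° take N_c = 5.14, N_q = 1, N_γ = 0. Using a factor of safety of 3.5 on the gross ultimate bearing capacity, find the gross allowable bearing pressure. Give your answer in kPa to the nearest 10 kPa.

q_all ≈ 160 kPa

Effective surcharge at the founding depth q = γ·D_f = 16.7 × 2.6 = 43.42 kPa.
q_ult = c·N_c + q·N_q
     = 102 × 5.14 + 43.42 × 1
     = 524.28 + 43.42 = 567.7 kPa.
q_all = 567.7 / 3.5 = 162.2 kPa.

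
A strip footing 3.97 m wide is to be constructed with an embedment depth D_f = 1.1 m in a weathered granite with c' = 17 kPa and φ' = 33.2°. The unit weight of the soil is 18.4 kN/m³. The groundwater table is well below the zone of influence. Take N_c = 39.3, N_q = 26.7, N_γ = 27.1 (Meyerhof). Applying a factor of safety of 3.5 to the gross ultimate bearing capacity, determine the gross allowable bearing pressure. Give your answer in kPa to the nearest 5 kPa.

q_all ≈ 630 kPa

q = γ·D_f = 18.4 × 1.1 = 20.24 kPa.
c·N_c = 17 × 39.3 = 668.1 kPa
q·N_q = 20.24 × 26.7 = 540.41 kPa
0.5·γ·B·N_γ = 0.5 × 18.4 × 3.97 × 27.1 = 989.8 kPa
q_ult = 668.1 + 540.41 + 989.8 = 2198.3 kPa.
q_all = q_ult / FS = 2198.3 / 3.5 = 628.09 kPa.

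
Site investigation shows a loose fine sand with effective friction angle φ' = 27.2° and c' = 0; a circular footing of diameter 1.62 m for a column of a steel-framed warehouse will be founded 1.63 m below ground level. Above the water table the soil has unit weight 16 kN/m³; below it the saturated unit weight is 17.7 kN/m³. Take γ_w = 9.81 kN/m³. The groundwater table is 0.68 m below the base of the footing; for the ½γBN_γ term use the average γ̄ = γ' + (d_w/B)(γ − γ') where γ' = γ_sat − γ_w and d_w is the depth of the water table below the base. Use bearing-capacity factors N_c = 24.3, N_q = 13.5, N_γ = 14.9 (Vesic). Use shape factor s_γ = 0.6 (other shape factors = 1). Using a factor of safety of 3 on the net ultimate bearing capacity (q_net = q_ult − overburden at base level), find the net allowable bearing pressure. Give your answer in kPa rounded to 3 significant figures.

q = γ·D_f = 16 × 1.63 = 26.08 kPa.
γ' = 7.89 kN/m³; averaging over the depth B below the base, γ̄ = γ' + (d_w/B)(γ − γ') = 11.294 kN/m³.
q·N_q = 26.08 × 13.5 = 352.08 kPa
0.5·γ·B·N_γ·s_γ = 0.5 × 11.294 × 1.62 × 14.9 × 0.6 = 81.786 kPa
q_ult = 352.08 + 81.786 = 433.87 kPa.
q_net = 433.87 − 26.08 = 407.79 kPa.
q_all(net) = 407.79 / 3 = 135.93 kPa.

q_all(net) ≈ 136 kPa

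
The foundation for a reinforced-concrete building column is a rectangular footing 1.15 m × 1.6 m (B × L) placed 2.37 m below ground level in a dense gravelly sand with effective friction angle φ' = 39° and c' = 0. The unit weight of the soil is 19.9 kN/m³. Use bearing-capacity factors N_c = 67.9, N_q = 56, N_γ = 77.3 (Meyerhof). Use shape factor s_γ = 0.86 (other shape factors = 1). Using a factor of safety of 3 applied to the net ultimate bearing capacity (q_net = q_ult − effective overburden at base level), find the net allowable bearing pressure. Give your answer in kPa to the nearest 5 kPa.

q = γ·D_f = 19.9 × 2.37 = 47.163 kPa.
q·N_q = 47.163 × 56 = 2641.1 kPa
0.5·γ·B·N_γ·s_γ = 0.5 × 19.9 × 1.15 × 77.3 × 0.86 = 760.67 kPa
q_ult = 2641.1 + 760.67 = 3401.8 kPa.
Net ultimate: q_net = 3401.8 − 47.163 = 3354.6 kPa.
q_all(net) = 3354.6 / 3 = 1118.2 kPa.

q_all(net) ≈ 1120 kPa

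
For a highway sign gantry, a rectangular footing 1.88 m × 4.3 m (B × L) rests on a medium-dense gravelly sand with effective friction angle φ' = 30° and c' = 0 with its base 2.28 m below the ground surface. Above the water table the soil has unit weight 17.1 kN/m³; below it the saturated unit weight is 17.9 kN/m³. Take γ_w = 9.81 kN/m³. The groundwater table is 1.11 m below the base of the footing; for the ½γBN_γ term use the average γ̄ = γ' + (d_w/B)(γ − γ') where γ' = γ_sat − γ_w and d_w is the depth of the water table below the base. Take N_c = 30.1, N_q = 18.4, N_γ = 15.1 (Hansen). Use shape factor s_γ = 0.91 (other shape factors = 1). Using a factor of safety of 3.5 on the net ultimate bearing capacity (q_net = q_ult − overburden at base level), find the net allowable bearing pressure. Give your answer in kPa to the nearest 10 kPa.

Overburden at base level: q = 17.1 × 2.28 = 38.988 kPa.
The water table is 1.11 m below the base (< B = 1.88 m), so the ½γBN_γ term uses γ̄ = γ' + (d_w/B)(γ − γ') = 8.09 + (1.11/1.88)(17.1 − 8.09) = 13.41 kN/m³.
Surcharge term q·N_q = 38.988 × 18.4 = 717.38 kPa; self-weight term 0.5·γ·B·N_γ·s_γ = 0.5 × 13.41 × 1.88 × 15.1 × 0.91 = 173.21 kPa.
q_ult = 717.38 + 173.21 = 890.59 kPa.
q_net = 890.59 − 38.988 = 851.6 kPa.
q_all(net) = 851.6 / 3.5 = 243.31 kPa.

q_all(net) ≈ 240 kPa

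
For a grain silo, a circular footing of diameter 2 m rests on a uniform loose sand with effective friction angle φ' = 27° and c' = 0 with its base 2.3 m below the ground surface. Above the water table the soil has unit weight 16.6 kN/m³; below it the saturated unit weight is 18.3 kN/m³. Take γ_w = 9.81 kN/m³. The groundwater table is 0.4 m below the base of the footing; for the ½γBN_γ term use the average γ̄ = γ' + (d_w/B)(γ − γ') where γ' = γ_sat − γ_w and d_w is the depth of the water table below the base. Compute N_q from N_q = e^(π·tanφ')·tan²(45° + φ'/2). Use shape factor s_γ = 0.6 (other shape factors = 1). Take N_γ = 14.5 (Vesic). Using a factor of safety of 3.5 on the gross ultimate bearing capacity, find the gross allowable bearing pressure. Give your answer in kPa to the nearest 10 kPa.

N_q = e^(π·tan27°)·tan²(58.5°) = 13.2.
Effective surcharge at the founding depth q = γ·D_f = 16.6 × 2.3 = 38.18 kPa.
With d_w = 0.4 m < B, γ̄ = 8.49 + (0.4/2) × (16.6 − 8.49) = 10.112 kN/m³.
q_ult = q·N_q + 0.5·γ·B·N_γ·s_γ
     = 38.18 × 13.199 + 0.5 × 10.112 × 2 × 14.5 × 0.6
     = 503.94 + 87.974 = 591.92 kPa.
q_all = 591.92 / 3.5 = 169.12 kPa.

q_all ≈ 170 kPa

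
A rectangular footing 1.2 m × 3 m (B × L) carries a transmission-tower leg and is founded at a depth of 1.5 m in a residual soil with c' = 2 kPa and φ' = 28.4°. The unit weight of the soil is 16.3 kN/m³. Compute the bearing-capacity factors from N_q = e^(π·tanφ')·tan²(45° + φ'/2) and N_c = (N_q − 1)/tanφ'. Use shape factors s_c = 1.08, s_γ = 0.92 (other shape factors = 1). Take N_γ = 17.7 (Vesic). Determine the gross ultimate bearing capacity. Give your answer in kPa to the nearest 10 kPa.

tan28.4° = 0.5407, so N_q = e^(π×0.5407)·tan²(59.2°) = 5.467 × 2.814 = 15.38.
N_c = (15.38 − 1)/tan28.4° = 26.6.
Effective surcharge at the founding depth q = γ·D_f = 16.3 × 1.5 = 24.45 kPa.
q_ult = c·N_c·s_c + q·N_q + 0.5·γ·B·N_γ·s_γ
     = 2 × 26.601 × 1.08 + 24.45 × 15.383 + 0.5 × 16.3 × 1.2 × 17.7 × 0.92
     = 57.459 + 376.12 + 159.26 = 592.84 kPa.

q_ult ≈ 590 kPa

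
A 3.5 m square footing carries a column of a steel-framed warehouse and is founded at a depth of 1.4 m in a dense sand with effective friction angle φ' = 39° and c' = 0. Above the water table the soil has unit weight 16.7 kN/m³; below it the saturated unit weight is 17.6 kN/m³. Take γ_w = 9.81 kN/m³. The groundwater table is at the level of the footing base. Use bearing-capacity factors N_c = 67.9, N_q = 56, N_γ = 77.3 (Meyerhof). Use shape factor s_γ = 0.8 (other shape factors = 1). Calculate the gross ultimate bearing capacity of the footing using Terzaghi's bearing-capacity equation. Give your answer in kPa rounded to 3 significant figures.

q_ult ≈ 2150 kPa

Effective surcharge at the founding depth q = γ·D_f = 16.7 × 1.4 = 23.38 kPa.
The water table coincides with the base, so in the self-weight term γ → γ' = 7.79 kN/m³.
q_ult = q·N_q + 0.5·γ·B·N_γ·s_γ
     = 23.38 × 56 + 0.5 × 7.79 × 3.5 × 77.3 × 0.8
     = 1309.3 + 843.03 = 2152.3 kPa.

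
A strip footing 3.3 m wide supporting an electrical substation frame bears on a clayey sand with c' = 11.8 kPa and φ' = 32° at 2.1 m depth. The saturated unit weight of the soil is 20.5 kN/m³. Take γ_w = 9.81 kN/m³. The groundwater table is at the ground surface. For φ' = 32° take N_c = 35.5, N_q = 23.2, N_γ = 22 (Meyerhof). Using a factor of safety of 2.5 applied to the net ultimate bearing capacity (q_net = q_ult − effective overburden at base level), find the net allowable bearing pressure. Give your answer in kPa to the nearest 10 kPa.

q_all(net) ≈ 520 kPa

Water table at ground surface, so effective unit weight γ' = 20.5 − 9.81 = 10.69 kN/m³ is used throughout; overburden q = 10.69 × 2.1 = 22.449 kPa; the same γ' applies in the ½γBN_γ term.
Cohesion term c·N_c = 11.8 × 35.5 = 418.9 kPa; surcharge term q·N_q = 22.449 × 23.2 = 520.82 kPa; self-weight term 0.5·γ·B·N_γ = 0.5 × 10.69 × 3.3 × 22 = 388.05 kPa.
q_ult = 418.9 + 520.82 + 388.05 = 1327.8 kPa.
Net ultimate: q_net = 1327.8 − 22.449 = 1305.3 kPa.
q_all(net) = 1305.3 / 2.5 = 522.13 kPa.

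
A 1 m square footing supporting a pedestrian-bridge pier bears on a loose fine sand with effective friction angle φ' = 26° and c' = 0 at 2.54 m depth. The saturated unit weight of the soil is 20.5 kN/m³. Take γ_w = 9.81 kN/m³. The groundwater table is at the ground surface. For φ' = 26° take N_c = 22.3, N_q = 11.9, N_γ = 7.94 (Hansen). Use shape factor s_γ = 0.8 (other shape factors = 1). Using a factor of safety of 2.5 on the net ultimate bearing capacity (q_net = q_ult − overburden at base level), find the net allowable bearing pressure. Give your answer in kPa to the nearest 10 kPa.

With the water table at the surface the whole profile is submerged: γ' = 20.5 − 9.81 = 10.69 kN/m³, so q = γ'·D_f = 27.153 kPa; the same γ' applies in the ½γBN_γ term.
q_ult = q·N_q + 0.5·γ·B·N_γ·s_γ
     = 27.153 × 11.9 + 0.5 × 10.69 × 1 × 7.94 × 0.8
     = 323.12 + 33.951 = 357.07 kPa.
q_net = 357.07 − 27.153 = 329.91 kPa.
q_all(net) = 329.91 / 2.5 = 131.97 kPa.

q_all(net) ≈ 130 kPa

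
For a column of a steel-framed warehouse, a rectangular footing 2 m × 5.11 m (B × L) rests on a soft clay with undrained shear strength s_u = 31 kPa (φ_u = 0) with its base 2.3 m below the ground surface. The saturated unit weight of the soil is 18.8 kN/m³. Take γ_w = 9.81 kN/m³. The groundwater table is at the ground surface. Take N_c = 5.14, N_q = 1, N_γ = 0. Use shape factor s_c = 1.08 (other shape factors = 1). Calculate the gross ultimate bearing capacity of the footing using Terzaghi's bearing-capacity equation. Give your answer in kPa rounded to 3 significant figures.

q_ult ≈ 193 kPa

Water table at ground surface, so effective unit weight γ' = 18.8 − 9.81 = 8.99 kN/m³ is used throughout; overburden q = 8.99 × 2.3 = 20.677 kPa.
Cohesion term c·N_c·s_c = 31 × 5.14 × 1.08 = 172.09 kPa; surcharge term q·N_q = 20.677 × 1 = 20.677 kPa.
q_ult = 172.09 + 20.677 = 192.76 kPa.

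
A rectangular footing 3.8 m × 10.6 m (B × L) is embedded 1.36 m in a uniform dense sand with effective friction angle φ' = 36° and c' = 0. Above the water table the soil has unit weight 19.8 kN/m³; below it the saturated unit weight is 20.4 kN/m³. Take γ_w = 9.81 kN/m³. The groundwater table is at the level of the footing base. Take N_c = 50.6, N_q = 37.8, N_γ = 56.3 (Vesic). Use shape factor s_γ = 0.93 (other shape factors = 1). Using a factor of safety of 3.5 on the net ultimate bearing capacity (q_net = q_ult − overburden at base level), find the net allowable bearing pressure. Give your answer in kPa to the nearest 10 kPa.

Overburden at base level: q = 19.8 × 1.36 = 26.928 kPa.
Below the base the soil is submerged, so the ½γBN_γ term uses γ' = 20.4 − 9.81 = 10.59 kN/m³.
Surcharge term q·N_q = 26.928 × 37.8 = 1017.9 kPa; self-weight term 0.5·γ·B·N_γ·s_γ = 0.5 × 10.59 × 3.8 × 56.3 × 0.93 = 1053.5 kPa.
q_ult = 1017.9 + 1053.5 = 2071.4 kPa.
q_net = 2071.4 − 26.928 = 2044.5 kPa.
q_all(net) = 2044.5 / 3.5 = 584.13 kPa.

q_all(net) ≈ 580 kPa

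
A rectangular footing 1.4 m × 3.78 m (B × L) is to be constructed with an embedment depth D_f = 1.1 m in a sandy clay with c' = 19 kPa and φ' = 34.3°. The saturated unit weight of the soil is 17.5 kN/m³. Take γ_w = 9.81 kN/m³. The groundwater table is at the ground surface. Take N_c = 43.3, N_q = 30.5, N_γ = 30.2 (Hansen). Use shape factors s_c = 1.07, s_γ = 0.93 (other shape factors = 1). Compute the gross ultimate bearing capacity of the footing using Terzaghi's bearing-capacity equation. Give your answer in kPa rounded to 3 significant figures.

q_ult ≈ 1290 kPa

With the water table at the surface the whole profile is submerged: γ' = 17.5 − 9.81 = 7.69 kN/m³, so q = γ'·D_f = 8.459 kPa; the same γ' applies in the ½γBN_γ term.
q_ult = c·N_c·s_c + q·N_q + 0.5·γ·B·N_γ·s_γ
     = 19 × 43.3 × 1.07 + 8.459 × 30.5 + 0.5 × 7.69 × 1.4 × 30.2 × 0.93
     = 880.29 + 258 + 151.19 = 1289.5 kPa.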